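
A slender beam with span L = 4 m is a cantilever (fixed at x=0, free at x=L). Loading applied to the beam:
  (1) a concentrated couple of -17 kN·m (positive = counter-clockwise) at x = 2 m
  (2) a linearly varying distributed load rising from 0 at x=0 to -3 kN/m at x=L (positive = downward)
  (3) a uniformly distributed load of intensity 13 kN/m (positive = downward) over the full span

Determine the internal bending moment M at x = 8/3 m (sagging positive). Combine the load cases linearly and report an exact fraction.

Load 1 — applied couple M₀=-17 kN·m at a=2 m (b=L-a=2):
  M_1 = 0  [x>a] = 0 kN·m
Load 2 — triangular load w₀=-3 kN/m (0→w₀ over full span):
  M_2 = w₀Lx/2 - w₀L²/3 - w₀x³/(6L) = (-3)·4·(8/3)/2 - (-3)·4²/3 - (-3)·(8/3)³/(6·4) = 64/27 kN·m
Load 3 — uniform load w=13 kN/m over full span:
  M_3 = -w(L-x)²/2 = -13·(4-(8/3))²/2 = -104/9 kN·m
Superposition: M = Σ M_i = -248/27 kN·m ≈ -9.185185 kN·m

M(8/3) = -248/27 kN·m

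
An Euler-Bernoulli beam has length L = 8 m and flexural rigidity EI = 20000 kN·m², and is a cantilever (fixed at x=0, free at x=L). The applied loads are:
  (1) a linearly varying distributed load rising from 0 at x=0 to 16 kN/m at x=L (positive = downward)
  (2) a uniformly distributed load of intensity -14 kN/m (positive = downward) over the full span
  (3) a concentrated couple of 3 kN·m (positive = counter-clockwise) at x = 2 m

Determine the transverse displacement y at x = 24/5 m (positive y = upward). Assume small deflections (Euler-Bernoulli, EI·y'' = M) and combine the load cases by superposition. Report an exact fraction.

Load 1 — triangular load w₀=16 kN/m (0→w₀ over full span):
  y_1 = (w₀Lx³/12-w₀L²x²/6-w₀x⁵/(120L))/EI = (16·8·(24/5)³/12-16·8²·(24/5)²/6-16·(24/5)⁵/(120·8))/20000 = -1364736/9765625 m
Load 2 — uniform load w=-14 kN/m over full span:
  y_2 = -wx²(x²-4Lx+6L²)/(24EI) = -(-14)·(24/5)²·((24/5)²-4·8·(24/5)+6·8²)/(24·20000) = 66528/390625 m
Load 3 — applied couple M₀=3 kN·m at a=2 m (b=L-a=6):
  y_3 = M₀a(2x-a)/(2EI)  [x>a] = 3·2·(2·(24/5)-2)/(2·20000) = 57/50000 m
Superposition: y = Σ y_i = 4953549/156250000 m ≈ 0.031703 m

y(24/5) = 4953549/156250000 m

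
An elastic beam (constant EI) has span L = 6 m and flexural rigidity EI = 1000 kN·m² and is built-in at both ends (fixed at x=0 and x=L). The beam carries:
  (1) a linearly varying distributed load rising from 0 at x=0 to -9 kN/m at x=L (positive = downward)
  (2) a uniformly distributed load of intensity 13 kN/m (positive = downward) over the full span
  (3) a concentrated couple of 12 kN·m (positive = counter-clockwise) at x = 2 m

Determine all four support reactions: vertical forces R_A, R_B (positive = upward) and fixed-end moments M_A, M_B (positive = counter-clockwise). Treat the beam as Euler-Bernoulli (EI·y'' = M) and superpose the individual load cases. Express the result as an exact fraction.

R_A = 1007/30 kN, M_A = 141/5 kN·m, R_B = 523/30 kN, M_B = -94/5 kN·m

Load 1 — triangular load w₀=-9 kN/m (0→w₀ over full span):
  R_A = 3w₀L/20 = 3·(-9)·6/20 = -81/10 kN
  M_A = w₀L²/30 = (-9)·6²/30 = -54/5 kN·m
  R_B = 7w₀L/20 = 7·(-9)·6/20 = -189/10 kN
  M_B = -w₀L²/20 = -(-9)·6²/20 = 81/5 kN·m
Load 2 — uniform load w=13 kN/m over full span:
  R_A = wL/2 = 13·6/2 = 39 kN
  M_A = wL²/12 = 13·6²/12 = 39 kN·m
  R_B = wL/2 = 13·6/2 = 39 kN
  M_B = -wL²/12 = -13·6²/12 = -39 kN·m
Load 3 — applied couple M₀=12 kN·m at a=2 m (b=L-a=4):
  R_A = 6M₀ab/L³ = 6·12·2·4/6³ = 8/3 kN
  M_A = M₀b(2a-b)/L² = 12·4·(2·2-4)/6² = 0 kN·m
  R_B = -6M₀ab/L³ = -6·12·2·4/6³ = -8/3 kN
  M_B = M₀a(2b-a)/L² = 12·2·(2·4-2)/6² = 4 kN·m
Superposition: R_A = 1007/30 kN, M_A = 141/5 kN·m, R_B = 523/30 kN, M_B = -94/5 kN·m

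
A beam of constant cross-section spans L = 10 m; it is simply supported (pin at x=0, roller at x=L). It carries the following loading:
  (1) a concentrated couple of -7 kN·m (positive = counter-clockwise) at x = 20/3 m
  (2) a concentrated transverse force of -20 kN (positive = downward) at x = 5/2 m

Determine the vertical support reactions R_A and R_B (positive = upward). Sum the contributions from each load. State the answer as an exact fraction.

Load 1 — applied couple M₀=-7 kN·m at a=20/3 m (b=L-a=10/3):
  R_A = M₀/L = (-7)/10 = -7/10 kN
  R_B = -M₀/L = -(-7)/10 = 7/10 kN
Load 2 — point force P=-20 kN at a=5/2 m (b=L-a=15/2):
  R_A = Pb/L = (-20)·(15/2)/10 = -15 kN
  R_B = Pa/L = (-20)·(5/2)/10 = -5 kN
Superposition: R_A = -157/10 kN, R_B = -43/10 kN

R_A = -157/10 kN, R_B = -43/10 kN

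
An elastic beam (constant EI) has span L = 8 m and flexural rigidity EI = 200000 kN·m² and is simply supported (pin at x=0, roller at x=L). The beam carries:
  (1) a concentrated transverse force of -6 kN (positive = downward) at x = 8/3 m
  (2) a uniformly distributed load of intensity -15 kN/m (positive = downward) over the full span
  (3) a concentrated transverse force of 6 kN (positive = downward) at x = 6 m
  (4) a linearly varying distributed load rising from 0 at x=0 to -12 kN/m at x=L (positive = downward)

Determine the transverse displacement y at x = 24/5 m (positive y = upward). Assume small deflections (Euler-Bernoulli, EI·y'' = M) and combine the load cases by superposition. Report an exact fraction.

y(24/5) = 56828741/10546875000 m

Load 1 — point force P=-6 kN at a=8/3 m (b=L-a=16/3):
  y_1 = -Pa(L-x)(2Lx-a²-x²)/(6LEI)  [x>a] = -(-6)·(8/3)·(8-(24/5))·(2·8·(24/5)-(8/3)²-(24/5)²)/(6·8·200000) = 2624/10546875 m
Load 2 — uniform load w=-15 kN/m over full span:
  y_2 = -wx(L³-2Lx²+x³)/(24EI) = -(-15)·(24/5)·(8³-2·8·(24/5)²+(24/5)³)/(24·200000) = 1488/390625 m
Load 3 — point force P=6 kN at a=6 m (b=L-a=2):
  y_3 = -Pbx(L²-b²-x²)/(6LEI)  [x≤a] = -6·2·(24/5)·(8²-2²-(24/5)²)/(6·8·200000) = -693/3125000 m
Load 4 — triangular load w₀=-12 kN/m (0→w₀ over full span):
  y_4 = -w₀x(7L⁴-10L²x²+3x⁴)/(360LEI) = -(-12)·(24/5)·(7·8⁴-10·8²·(24/5)²+3·(24/5)⁴)/(360·8·200000) = 75776/48828125 m
Superposition: y = Σ y_i = 56828741/10546875000 m ≈ 0.005388 m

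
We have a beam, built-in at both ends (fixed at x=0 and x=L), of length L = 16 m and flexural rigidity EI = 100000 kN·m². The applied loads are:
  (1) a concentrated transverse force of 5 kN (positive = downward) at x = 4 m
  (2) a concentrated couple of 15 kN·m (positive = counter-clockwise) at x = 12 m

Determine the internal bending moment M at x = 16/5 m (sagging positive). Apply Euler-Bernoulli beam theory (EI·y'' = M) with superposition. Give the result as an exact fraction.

M(16/5) = 15/16 kN·m

Load 1 — point force P=5 kN at a=4 m (b=L-a=12):
  M_1 = Pb²(3a+b)x/L³ - Pab²/L²  [x≤a] = 5·12²·(3·4+12)·(16/5)/16³ - 5·4·12²/16² = 9/4 kN·m
Load 2 — applied couple M₀=15 kN·m at a=12 m (b=L-a=4):
  M_2 = R_Ax - M_A  [x≤a] with R_A=135/128, M_A=75/16 = (135/128)·(16/5) - (75/16) = -21/16 kN·m
Superposition: M = Σ M_i = 15/16 kN·m ≈ 0.937500 kN·m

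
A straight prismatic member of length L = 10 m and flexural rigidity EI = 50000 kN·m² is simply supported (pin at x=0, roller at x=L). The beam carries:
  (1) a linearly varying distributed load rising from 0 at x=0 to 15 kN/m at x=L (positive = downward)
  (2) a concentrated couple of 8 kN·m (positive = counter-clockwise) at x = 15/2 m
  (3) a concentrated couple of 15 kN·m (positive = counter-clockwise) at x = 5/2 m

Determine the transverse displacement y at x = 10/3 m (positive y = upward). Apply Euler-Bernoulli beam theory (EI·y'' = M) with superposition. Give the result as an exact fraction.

y(10/3) = -30827/1944000 m

Load 1 — triangular load w₀=15 kN/m (0→w₀ over full span):
  y_1 = -w₀x(7L⁴-10L²x²+3x⁴)/(360LEI) = -15·(10/3)·(7·10⁴-10·10²·(10/3)²+3·(10/3)⁴)/(360·10·50000) = -4/243 m
Load 2 — applied couple M₀=8 kN·m at a=15/2 m (b=L-a=5/2):
  y_2 = (M₀x³/(6L)+C₁x)/EI  [x≤a] with C₁=M₀(3b²-L²)/(6L)=-65/6 = (8·(10/3)³/(6·10)+(-65/6)·(10/3))/50000 = -101/162000 m
Load 3 — applied couple M₀=15 kN·m at a=5/2 m (b=L-a=15/2):
  y_3 = (M₀x³/(6L)-M₀(x-a)²/2+C₁x)/EI  [x>a] with C₁=M₀(3b²-L²)/(6L)=275/16 = (15·(10/3)³/(6·10)-15·((10/3)-(5/2))²/2+(275/16)·(10/3))/50000 = 53/43200 m
Superposition: y = Σ y_i = -30827/1944000 m ≈ -0.015858 m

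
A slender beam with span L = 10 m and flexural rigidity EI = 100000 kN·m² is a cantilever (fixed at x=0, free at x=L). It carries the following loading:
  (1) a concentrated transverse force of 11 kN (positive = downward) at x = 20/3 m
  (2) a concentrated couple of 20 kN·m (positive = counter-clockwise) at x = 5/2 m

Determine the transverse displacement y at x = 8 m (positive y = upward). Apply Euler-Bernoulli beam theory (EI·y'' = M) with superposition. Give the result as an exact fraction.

Load 1 — point force P=11 kN at a=20/3 m (b=L-a=10/3):
  y_1 = -Pa²(3x-a)/(6EI)  [x>a] = -11·(20/3)²·(3·8-(20/3))/(6·100000) = -143/10125 m
Load 2 — applied couple M₀=20 kN·m at a=5/2 m (b=L-a=15/2):
  y_2 = M₀a(2x-a)/(2EI)  [x>a] = 20·(5/2)·(2·8-(5/2))/(2·100000) = 27/8000 m
Superposition: y = Σ y_i = -1393/129600 m ≈ -0.010748 m

y(8) = -1393/129600 m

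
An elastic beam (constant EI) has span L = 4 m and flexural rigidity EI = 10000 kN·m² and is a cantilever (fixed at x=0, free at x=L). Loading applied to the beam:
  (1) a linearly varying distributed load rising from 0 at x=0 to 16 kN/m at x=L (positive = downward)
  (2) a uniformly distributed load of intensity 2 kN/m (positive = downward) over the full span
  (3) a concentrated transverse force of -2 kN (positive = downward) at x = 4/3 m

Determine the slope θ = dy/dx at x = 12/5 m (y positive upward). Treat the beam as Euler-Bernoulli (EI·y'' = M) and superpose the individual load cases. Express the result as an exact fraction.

Load 1 — triangular load w₀=16 kN/m (0→w₀ over full span):
  θ_1 = (w₀Lx²/4-w₀L²x/3-w₀x⁴/(24L))/EI = (16·4·(12/5)²/4-16·4²·(12/5)/3-16·(12/5)⁴/(24·4))/10000 = -4616/390625 rad
Load 2 — uniform load w=2 kN/m over full span:
  θ_2 = -wx(x²-3Lx+3L²)/(6EI) = -2·(12/5)·((12/5)²-3·4·(12/5)+3·4²)/(6·10000) = -156/78125 rad
Load 3 — point force P=-2 kN at a=4/3 m (b=L-a=8/3):
  θ_3 = -Pa²/(2EI)  [x>a] = -(-2)·(4/3)²/(2·10000) = 1/5625 rad
Superposition: θ = Σ θ_i = -47939/3515625 rad ≈ -0.013636 rad

θ(12/5) = -47939/3515625 rad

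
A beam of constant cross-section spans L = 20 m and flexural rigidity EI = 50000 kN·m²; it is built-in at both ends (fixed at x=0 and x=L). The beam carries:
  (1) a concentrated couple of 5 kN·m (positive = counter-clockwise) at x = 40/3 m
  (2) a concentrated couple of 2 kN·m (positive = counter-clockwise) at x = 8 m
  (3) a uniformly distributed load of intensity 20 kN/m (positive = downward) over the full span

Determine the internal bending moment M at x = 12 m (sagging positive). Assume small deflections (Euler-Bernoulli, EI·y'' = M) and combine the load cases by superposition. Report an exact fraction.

M(12) = 110683/375 kN·m

Load 1 — applied couple M₀=5 kN·m at a=40/3 m (b=L-a=20/3):
  M_1 = R_Ax - M_A  [x≤a] with R_A=1/3, M_A=5/3 = (1/3)·12 - (5/3) = 7/3 kN·m
Load 2 — applied couple M₀=2 kN·m at a=8 m (b=L-a=12):
  M_2 = R_Ax - M_A - M₀  [x>a] with R_A=18/125, M_A=6/25 = (18/125)·12 - (6/25) - 2 = -64/125 kN·m
Load 3 — uniform load w=20 kN/m over full span:
  M_3 = wLx/2 - wL²/12 - wx²/2 = 20·20·12/2 - 20·20²/12 - 20·12²/2 = 880/3 kN·m
Superposition: M = Σ M_i = 110683/375 kN·m ≈ 295.154667 kN·m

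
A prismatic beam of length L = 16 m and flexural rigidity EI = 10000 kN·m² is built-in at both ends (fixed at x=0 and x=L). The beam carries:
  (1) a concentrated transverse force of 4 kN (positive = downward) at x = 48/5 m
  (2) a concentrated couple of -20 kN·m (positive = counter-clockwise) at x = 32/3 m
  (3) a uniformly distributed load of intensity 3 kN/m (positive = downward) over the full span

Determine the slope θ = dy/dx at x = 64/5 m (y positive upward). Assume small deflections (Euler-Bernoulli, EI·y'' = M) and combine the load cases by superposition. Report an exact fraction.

θ(64/5) = 62104/5859375 rad

Load 1 — point force P=4 kN at a=48/5 m (b=L-a=32/5):
  θ_1 = Pa²(L-x)(2bL-(3b+a)(L-x))/(2L³EI)  [x>a] = 4·(48/5)²·(16-(64/5))·(2·(32/5)·16-(3·(32/5)+(48/5))·(16-(64/5)))/(2·16³·10000) = 3168/1953125 rad
Load 2 — applied couple M₀=-20 kN·m at a=32/3 m (b=L-a=16/3):
  θ_2 = (R_Ax²/2 - M_Ax - M₀(x-a))/EI  [x>a] with R_A=-5/3, M_A=-20/3 = ((-5/3)·(64/5)²/2 - (-20/3)·(64/5) - (-20)·((64/5)-(32/3)))/10000 = -8/9375 rad
Load 3 — uniform load w=3 kN/m over full span:
  θ_3 = -wx(L-x)(L-2x)/(12EI) = -3·(64/5)·(16-(64/5))·(16-2·(64/5))/(12·10000) = 768/78125 rad
Superposition: θ = Σ θ_i = 62104/5859375 rad ≈ 0.010599 rad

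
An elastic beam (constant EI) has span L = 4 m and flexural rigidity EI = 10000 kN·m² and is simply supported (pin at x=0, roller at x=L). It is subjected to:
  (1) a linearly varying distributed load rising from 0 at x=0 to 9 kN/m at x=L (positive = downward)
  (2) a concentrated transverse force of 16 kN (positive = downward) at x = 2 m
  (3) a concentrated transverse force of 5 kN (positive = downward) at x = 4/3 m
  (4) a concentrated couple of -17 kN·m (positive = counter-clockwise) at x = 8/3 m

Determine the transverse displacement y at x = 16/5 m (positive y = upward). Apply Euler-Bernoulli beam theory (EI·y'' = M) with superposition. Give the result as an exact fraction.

y(16/5) = -1670164/791015625 m

Load 1 — triangular load w₀=9 kN/m (0→w₀ over full span):
  y_1 = -w₀x(7L⁴-10L²x²+3x⁴)/(360LEI) = -9·(16/5)·(7·4⁴-10·4²·(16/5)²+3·(16/5)⁴)/(360·4·10000) = -9144/9765625 m
Load 2 — point force P=16 kN at a=2 m (b=L-a=2):
  y_2 = -Pa(L-x)(2Lx-a²-x²)/(6LEI)  [x>a] = -16·2·(4-(16/5))·(2·4·(16/5)-2²-(16/5)²)/(6·4·10000) = -284/234375 m
Load 3 — point force P=5 kN at a=4/3 m (b=L-a=8/3):
  y_3 = -Pa(L-x)(2Lx-a²-x²)/(6LEI)  [x>a] = -5·(4/3)·(4-(16/5))·(2·4·(16/5)-(4/3)²-(16/5)²)/(6·4·10000) = -382/1265625 m
Load 4 — applied couple M₀=-17 kN·m at a=8/3 m (b=L-a=4/3):
  y_4 = (M₀x³/(6L)-M₀(x-a)²/2+C₁x)/EI  [x>a] with C₁=M₀(3b²-L²)/(6L)=68/9 = ((-17)·(16/5)³/(6·4)-(-17)·((16/5)-(8/3))²/2+(68/9)·(16/5))/10000 = 238/703125 m
Superposition: y = Σ y_i = -1670164/791015625 m ≈ -0.002111 m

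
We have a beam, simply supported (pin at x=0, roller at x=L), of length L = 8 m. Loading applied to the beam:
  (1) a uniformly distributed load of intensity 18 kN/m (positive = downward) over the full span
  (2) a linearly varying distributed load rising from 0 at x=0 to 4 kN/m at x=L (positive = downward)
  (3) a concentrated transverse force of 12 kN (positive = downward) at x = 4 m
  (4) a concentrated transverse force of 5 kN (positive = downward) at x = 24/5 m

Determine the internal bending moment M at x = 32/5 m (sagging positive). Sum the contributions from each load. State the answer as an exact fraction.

Load 1 — uniform load w=18 kN/m over full span:
  M_1 = wx(L-x)/2 = 18·(32/5)·(8-(32/5))/2 = 2304/25 kN·m
Load 2 — triangular load w₀=4 kN/m (0→w₀ over full span):
  M_2 = w₀Lx/6 - w₀x³/(6L) = 4·8·(32/5)/6 - 4·(32/5)³/(6·8) = 1536/125 kN·m
Load 3 — point force P=12 kN at a=4 m (b=L-a=4):
  M_3 = Pa(L-x)/L  [x>a] = 12·4·(8-(32/5))/8 = 48/5 kN·m
Load 4 — point force P=5 kN at a=24/5 m (b=L-a=16/5):
  M_4 = Pa(L-x)/L  [x>a] = 5·(24/5)·(8-(32/5))/8 = 24/5 kN·m
Superposition: M = Σ M_i = 14856/125 kN·m ≈ 118.848000 kN·m

M(32/5) = 14856/125 kN·m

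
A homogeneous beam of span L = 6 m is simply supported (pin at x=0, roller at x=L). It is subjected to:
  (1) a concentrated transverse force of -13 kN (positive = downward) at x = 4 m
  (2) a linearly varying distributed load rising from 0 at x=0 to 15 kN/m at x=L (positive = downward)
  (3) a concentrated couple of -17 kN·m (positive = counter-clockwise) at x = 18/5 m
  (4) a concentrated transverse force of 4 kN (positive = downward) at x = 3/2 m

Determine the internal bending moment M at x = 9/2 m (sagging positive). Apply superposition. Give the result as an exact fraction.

M(9/2) = 713/32 kN·m

Load 1 — point force P=-13 kN at a=4 m (b=L-a=2):
  M_1 = Pa(L-x)/L  [x>a] = (-13)·4·(6-(9/2))/6 = -13 kN·m
Load 2 — triangular load w₀=15 kN/m (0→w₀ over full span):
  M_2 = w₀Lx/6 - w₀x³/(6L) = 15·6·(9/2)/6 - 15·(9/2)³/(6·6) = 945/32 kN·m
Load 3 — applied couple M₀=-17 kN·m at a=18/5 m (b=L-a=12/5):
  M_3 = M₀x/L - M₀  [x>a] = (-17)·(9/2)/6 - (-17) = 17/4 kN·m
Load 4 — point force P=4 kN at a=3/2 m (b=L-a=9/2):
  M_4 = Pa(L-x)/L  [x>a] = 4·(3/2)·(6-(9/2))/6 = 3/2 kN·m
Superposition: M = Σ M_i = 713/32 kN·m ≈ 22.281250 kN·m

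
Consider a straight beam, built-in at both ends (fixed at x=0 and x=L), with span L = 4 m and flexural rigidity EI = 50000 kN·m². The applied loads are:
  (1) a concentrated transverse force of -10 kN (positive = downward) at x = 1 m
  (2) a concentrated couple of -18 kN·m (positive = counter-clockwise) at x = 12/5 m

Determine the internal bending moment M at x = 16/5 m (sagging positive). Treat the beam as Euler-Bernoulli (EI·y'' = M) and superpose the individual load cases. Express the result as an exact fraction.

Load 1 — point force P=-10 kN at a=1 m (b=L-a=3):
  M_1 = Pa²(a+3b)(L-x)/L³ - Pa²b/L²  [x>a] = (-10)·1²·(1+3·3)·(4-(16/5))/4³ - (-10)·1²·3/4² = 5/8 kN·m
Load 2 — applied couple M₀=-18 kN·m at a=12/5 m (b=L-a=8/5):
  M_2 = R_Ax - M_A - M₀  [x>a] with R_A=-162/25, M_A=-144/25 = (-162/25)·(16/5) - (-144/25) - (-18) = 378/125 kN·m
Superposition: M = Σ M_i = 3649/1000 kN·m ≈ 3.649000 kN·m

M(16/5) = 3649/1000 kN·m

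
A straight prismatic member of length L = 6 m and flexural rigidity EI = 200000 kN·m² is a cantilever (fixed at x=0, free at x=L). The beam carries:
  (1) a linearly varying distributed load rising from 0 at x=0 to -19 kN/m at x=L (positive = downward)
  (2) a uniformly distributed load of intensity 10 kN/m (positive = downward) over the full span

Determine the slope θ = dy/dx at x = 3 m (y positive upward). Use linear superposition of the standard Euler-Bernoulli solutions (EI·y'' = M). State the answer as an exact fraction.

θ(3) = 1971/3200000 rad

Load 1 — triangular load w₀=-19 kN/m (0→w₀ over full span):
  θ_1 = (w₀Lx²/4-w₀L²x/3-w₀x⁴/(24L))/EI = ((-19)·6·3²/4-(-19)·6²·3/3-(-19)·3⁴/(24·6))/200000 = 7011/3200000 rad
Load 2 — uniform load w=10 kN/m over full span:
  θ_2 = -wx(x²-3Lx+3L²)/(6EI) = -10·3·(3²-3·6·3+3·6²)/(6·200000) = -63/40000 rad
Superposition: θ = Σ θ_i = 1971/3200000 rad ≈ 0.000616 rad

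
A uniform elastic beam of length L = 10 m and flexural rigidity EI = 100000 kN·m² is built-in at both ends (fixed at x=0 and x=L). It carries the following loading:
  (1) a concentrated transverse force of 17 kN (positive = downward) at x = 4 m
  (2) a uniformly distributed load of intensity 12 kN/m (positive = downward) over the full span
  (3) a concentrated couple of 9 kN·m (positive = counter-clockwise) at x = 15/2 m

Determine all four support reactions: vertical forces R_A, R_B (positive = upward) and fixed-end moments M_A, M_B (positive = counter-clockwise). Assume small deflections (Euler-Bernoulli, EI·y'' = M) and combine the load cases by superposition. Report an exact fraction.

R_A = 144057/2000 kN, M_A = 50917/400 kN·m, R_B = 129943/2000 kN, M_B = -47203/400 kN·m

Load 1 — point force P=17 kN at a=4 m (b=L-a=6):
  R_A = Pb²(3a+b)/L³ = 17·6²·(3·4+6)/10³ = 1377/125 kN
  M_A = Pab²/L² = 17·4·6²/10² = 612/25 kN·m
  R_B = Pa²(a+3b)/L³ = 17·4²·(4+3·6)/10³ = 748/125 kN
  M_B = -Pa²b/L² = -17·4²·6/10² = -408/25 kN·m
Load 2 — uniform load w=12 kN/m over full span:
  R_A = wL/2 = 12·10/2 = 60 kN
  M_A = wL²/12 = 12·10²/12 = 100 kN·m
  R_B = wL/2 = 12·10/2 = 60 kN
  M_B = -wL²/12 = -12·10²/12 = -100 kN·m
Load 3 — applied couple M₀=9 kN·m at a=15/2 m (b=L-a=5/2):
  R_A = 6M₀ab/L³ = 6·9·(15/2)·(5/2)/10³ = 81/80 kN
  M_A = M₀b(2a-b)/L² = 9·(5/2)·(2·(15/2)-(5/2))/10² = 45/16 kN·m
  R_B = -6M₀ab/L³ = -6·9·(15/2)·(5/2)/10³ = -81/80 kN
  M_B = M₀a(2b-a)/L² = 9·(15/2)·(2·(5/2)-(15/2))/10² = -27/16 kN·m
Superposition: R_A = 144057/2000 kN, M_A = 50917/400 kN·m, R_B = 129943/2000 kN, M_B = -47203/400 kN·m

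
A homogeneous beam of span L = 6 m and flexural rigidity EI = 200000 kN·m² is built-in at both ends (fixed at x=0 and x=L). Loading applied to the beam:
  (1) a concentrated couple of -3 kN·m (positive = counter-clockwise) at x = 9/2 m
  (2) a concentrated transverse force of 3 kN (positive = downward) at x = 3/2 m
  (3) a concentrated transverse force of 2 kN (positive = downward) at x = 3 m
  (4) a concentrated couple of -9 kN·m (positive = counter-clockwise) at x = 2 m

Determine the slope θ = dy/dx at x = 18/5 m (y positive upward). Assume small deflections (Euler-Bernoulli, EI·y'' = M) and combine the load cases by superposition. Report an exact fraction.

θ(18/5) = 513/40000000 rad

Load 1 — applied couple M₀=-3 kN·m at a=9/2 m (b=L-a=3/2):
  θ_1 = (R_Ax²/2 - M_Ax)/EI  [x≤a] with R_A=-9/16, M_A=-15/16 = ((-9/16)·(18/5)²/2 - (-15/16)·(18/5))/200000 = -27/20000000 rad
Load 2 — point force P=3 kN at a=3/2 m (b=L-a=9/2):
  θ_2 = Pa²(L-x)(2bL-(3b+a)(L-x))/(2L³EI)  [x>a] = 3·(3/2)²·(6-(18/5))·(2·(9/2)·6-(3·(9/2)+(3/2))·(6-(18/5)))/(2·6³·200000) = 27/8000000 rad
Load 3 — point force P=2 kN at a=3 m (b=L-a=3):
  θ_3 = Pa²(L-x)(2bL-(3b+a)(L-x))/(2L³EI)  [x>a] = 2·3²·(6-(18/5))·(2·3·6-(3·3+3)·(6-(18/5)))/(2·6³·200000) = 9/2500000 rad
Load 4 — applied couple M₀=-9 kN·m at a=2 m (b=L-a=4):
  θ_4 = (R_Ax²/2 - M_Ax - M₀(x-a))/EI  [x>a] with R_A=-2, M_A=0 = ((-2)·(18/5)²/2 - 0·(18/5) - (-9)·((18/5)-2))/200000 = 9/1250000 rad
Superposition: θ = Σ θ_i = 513/40000000 rad ≈ 0.000013 rad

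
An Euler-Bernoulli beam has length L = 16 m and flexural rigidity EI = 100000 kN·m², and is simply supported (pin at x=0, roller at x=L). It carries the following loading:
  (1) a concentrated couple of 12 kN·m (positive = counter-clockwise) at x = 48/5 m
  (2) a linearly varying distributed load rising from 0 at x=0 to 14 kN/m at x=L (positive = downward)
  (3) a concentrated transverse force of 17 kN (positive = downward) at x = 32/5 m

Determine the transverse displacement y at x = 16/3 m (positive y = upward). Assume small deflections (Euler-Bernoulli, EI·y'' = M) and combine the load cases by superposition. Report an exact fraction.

y(16/3) = -18030464/284765625 m

Load 1 — applied couple M₀=12 kN·m at a=48/5 m (b=L-a=32/5):
  y_1 = (M₀x³/(6L)+C₁x)/EI  [x≤a] with C₁=M₀(3b²-L²)/(6L)=-416/25 = (12·(16/3)³/(6·16)+(-416/25)·(16/3))/100000 = -1472/2109375 m
Load 2 — triangular load w₀=14 kN/m (0→w₀ over full span):
  y_2 = -w₀x(7L⁴-10L²x²+3x⁴)/(360LEI) = -14·(16/3)·(7·16⁴-10·16²·(16/3)²+3·(16/3)⁴)/(360·16·100000) = -114688/2278125 m
Load 3 — point force P=17 kN at a=32/5 m (b=L-a=48/5):
  y_3 = -Pbx(L²-b²-x²)/(6LEI)  [x≤a] = -17·(48/5)·(16/3)·(16²-(48/5)²-(16/3)²)/(6·16·100000) = -129472/10546875 m
Superposition: y = Σ y_i = -18030464/284765625 m ≈ -0.063317 m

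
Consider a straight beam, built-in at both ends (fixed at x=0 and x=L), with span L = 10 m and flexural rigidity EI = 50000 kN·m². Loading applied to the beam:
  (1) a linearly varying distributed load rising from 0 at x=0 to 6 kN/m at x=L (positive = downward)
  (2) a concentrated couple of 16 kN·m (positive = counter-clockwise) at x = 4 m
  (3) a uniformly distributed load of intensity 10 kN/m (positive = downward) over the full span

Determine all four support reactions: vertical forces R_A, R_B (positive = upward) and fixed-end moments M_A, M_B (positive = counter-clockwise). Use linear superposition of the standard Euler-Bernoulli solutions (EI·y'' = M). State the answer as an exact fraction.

Load 1 — triangular load w₀=6 kN/m (0→w₀ over full span):
  R_A = 3w₀L/20 = 3·6·10/20 = 9 kN
  M_A = w₀L²/30 = 6·10²/30 = 20 kN·m
  R_B = 7w₀L/20 = 7·6·10/20 = 21 kN
  M_B = -w₀L²/20 = -6·10²/20 = -30 kN·m
Load 2 — applied couple M₀=16 kN·m at a=4 m (b=L-a=6):
  R_A = 6M₀ab/L³ = 6·16·4·6/10³ = 288/125 kN
  M_A = M₀b(2a-b)/L² = 16·6·(2·4-6)/10² = 48/25 kN·m
  R_B = -6M₀ab/L³ = -6·16·4·6/10³ = -288/125 kN
  M_B = M₀a(2b-a)/L² = 16·4·(2·6-4)/10² = 128/25 kN·m
Load 3 — uniform load w=10 kN/m over full span:
  R_A = wL/2 = 10·10/2 = 50 kN
  M_A = wL²/12 = 10·10²/12 = 250/3 kN·m
  R_B = wL/2 = 10·10/2 = 50 kN
  M_B = -wL²/12 = -10·10²/12 = -250/3 kN·m
Superposition: R_A = 7663/125 kN, M_A = 7894/75 kN·m, R_B = 8587/125 kN, M_B = -8116/75 kN·m

R_A = 7663/125 kN, M_A = 7894/75 kN·m, R_B = 8587/125 kN, M_B = -8116/75 kN·m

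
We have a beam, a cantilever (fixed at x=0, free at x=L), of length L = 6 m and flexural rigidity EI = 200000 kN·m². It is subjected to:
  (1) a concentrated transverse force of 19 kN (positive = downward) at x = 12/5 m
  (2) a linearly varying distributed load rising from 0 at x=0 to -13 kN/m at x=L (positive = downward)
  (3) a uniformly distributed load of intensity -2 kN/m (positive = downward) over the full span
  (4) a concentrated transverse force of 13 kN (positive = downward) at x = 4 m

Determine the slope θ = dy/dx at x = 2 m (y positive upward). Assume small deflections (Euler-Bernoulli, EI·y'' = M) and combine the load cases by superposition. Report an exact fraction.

θ(2) = 6971/9000000 rad

Load 1 — point force P=19 kN at a=12/5 m (b=L-a=18/5):
  θ_1 = -Px(2a-x)/(2EI)  [x≤a] = -19·2·(2·(12/5)-2)/(2·200000) = -133/500000 rad
Load 2 — triangular load w₀=-13 kN/m (0→w₀ over full span):
  θ_2 = (w₀Lx²/4-w₀L²x/3-w₀x⁴/(24L))/EI = ((-13)·6·2²/4-(-13)·6²·2/3-(-13)·2⁴/(24·6))/200000 = 2119/1800000 rad
Load 3 — uniform load w=-2 kN/m over full span:
  θ_3 = -wx(x²-3Lx+3L²)/(6EI) = -(-2)·2·(2²-3·6·2+3·6²)/(6·200000) = 19/75000 rad
Load 4 — point force P=13 kN at a=4 m (b=L-a=2):
  θ_4 = -Px(2a-x)/(2EI)  [x≤a] = -13·2·(2·4-2)/(2·200000) = -39/100000 rad
Superposition: θ = Σ θ_i = 6971/9000000 rad ≈ 0.000775 rad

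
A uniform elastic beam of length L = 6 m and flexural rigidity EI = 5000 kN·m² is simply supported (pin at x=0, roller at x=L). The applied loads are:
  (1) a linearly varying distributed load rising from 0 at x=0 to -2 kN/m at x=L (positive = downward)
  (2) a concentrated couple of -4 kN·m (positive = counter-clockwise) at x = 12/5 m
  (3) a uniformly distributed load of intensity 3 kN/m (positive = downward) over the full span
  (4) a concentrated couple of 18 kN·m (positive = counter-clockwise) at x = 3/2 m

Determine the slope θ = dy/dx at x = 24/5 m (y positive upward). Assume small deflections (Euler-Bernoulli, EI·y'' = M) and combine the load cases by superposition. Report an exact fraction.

θ(24/5) = 16259/25000000 rad

Load 1 — triangular load w₀=-2 kN/m (0→w₀ over full span):
  θ_1 = -w₀(7L⁴-30L²x²+15x⁴)/(360LEI) = -(-2)·(7·6⁴-30·6²·(24/5)²+15·(24/5)⁴)/(360·6·5000) = -2271/1562500 rad
Load 2 — applied couple M₀=-4 kN·m at a=12/5 m (b=L-a=18/5):
  θ_2 = (M₀x²/(2L)-M₀(x-a)+C₁)/EI  [x>a] with C₁=M₀(3b²-L²)/(6L)=-8/25 = ((-4)·(24/5)²/(2·6)-(-4)·((24/5)-(12/5))+(-8/25))/5000 = 1/3125 rad
Load 3 — uniform load w=3 kN/m over full span:
  θ_3 = -w(L³-6Lx²+4x³)/(24EI) = -3·(6³-6·6·(24/5)²+4·(24/5)³)/(24·5000) = 2673/625000 rad
Load 4 — applied couple M₀=18 kN·m at a=3/2 m (b=L-a=9/2):
  θ_4 = (M₀x²/(2L)-M₀(x-a)+C₁)/EI  [x>a] with C₁=M₀(3b²-L²)/(6L)=99/8 = (18·(24/5)²/(2·6)-18·((24/5)-(3/2))+(99/8))/5000 = -2493/1000000 rad
Superposition: θ = Σ θ_i = 16259/25000000 rad ≈ 0.000650 rad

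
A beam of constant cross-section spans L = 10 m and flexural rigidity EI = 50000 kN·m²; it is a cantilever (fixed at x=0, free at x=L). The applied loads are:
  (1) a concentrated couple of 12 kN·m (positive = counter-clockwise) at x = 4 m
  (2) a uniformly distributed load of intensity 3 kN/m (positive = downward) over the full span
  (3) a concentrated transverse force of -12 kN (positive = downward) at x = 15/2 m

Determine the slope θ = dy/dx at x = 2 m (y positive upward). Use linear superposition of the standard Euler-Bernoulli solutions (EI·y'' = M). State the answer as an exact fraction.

θ(2) = -4/3125 rad

Load 1 — applied couple M₀=12 kN·m at a=4 m (b=L-a=6):
  θ_1 = M₀x/EI  [x≤a] = 12·2/50000 = 3/6250 rad
Load 2 — uniform load w=3 kN/m over full span:
  θ_2 = -wx(x²-3Lx+3L²)/(6EI) = -3·2·(2²-3·10·2+3·10²)/(6·50000) = -61/12500 rad
Load 3 — point force P=-12 kN at a=15/2 m (b=L-a=5/2):
  θ_3 = -Px(2a-x)/(2EI)  [x≤a] = -(-12)·2·(2·(15/2)-2)/(2·50000) = 39/12500 rad
Superposition: θ = Σ θ_i = -4/3125 rad ≈ -0.001280 rad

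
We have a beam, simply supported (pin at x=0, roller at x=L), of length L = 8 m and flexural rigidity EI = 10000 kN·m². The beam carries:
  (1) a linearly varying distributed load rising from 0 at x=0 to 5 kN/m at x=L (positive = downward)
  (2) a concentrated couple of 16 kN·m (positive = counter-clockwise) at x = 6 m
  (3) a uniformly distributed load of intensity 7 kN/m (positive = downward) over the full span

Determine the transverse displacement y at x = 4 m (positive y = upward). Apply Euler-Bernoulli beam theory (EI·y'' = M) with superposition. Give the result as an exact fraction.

Load 1 — triangular load w₀=5 kN/m (0→w₀ over full span):
  y_1 = -w₀x(7L⁴-10L²x²+3x⁴)/(360LEI) = -5·4·(7·8⁴-10·8²·4²+3·4⁴)/(360·8·10000) = -1/75 m
Load 2 — applied couple M₀=16 kN·m at a=6 m (b=L-a=2):
  y_2 = (M₀x³/(6L)+C₁x)/EI  [x≤a] with C₁=M₀(3b²-L²)/(6L)=-52/3 = (16·4³/(6·8)+(-52/3)·4)/10000 = -3/625 m
Load 3 — uniform load w=7 kN/m over full span:
  y_3 = -wx(L³-2Lx²+x³)/(24EI) = -7·4·(8³-2·8·4²+4³)/(24·10000) = -14/375 m
Superposition: y = Σ y_i = -104/1875 m ≈ -0.055467 m

y(4) = -104/1875 m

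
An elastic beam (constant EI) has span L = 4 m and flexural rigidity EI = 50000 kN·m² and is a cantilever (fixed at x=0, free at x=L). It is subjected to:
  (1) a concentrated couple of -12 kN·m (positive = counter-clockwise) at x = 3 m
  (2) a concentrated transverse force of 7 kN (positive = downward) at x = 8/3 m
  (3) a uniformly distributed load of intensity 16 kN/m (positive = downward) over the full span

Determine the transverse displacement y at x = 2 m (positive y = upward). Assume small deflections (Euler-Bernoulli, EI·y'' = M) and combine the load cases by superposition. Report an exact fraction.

y(2) = -7/1500 m

Load 1 — applied couple M₀=-12 kN·m at a=3 m (b=L-a=1):
  y_1 = M₀x²/(2EI)  [x≤a] = (-12)·2²/(2·50000) = -3/6250 m
Load 2 — point force P=7 kN at a=8/3 m (b=L-a=4/3):
  y_2 = -Px²(3a-x)/(6EI)  [x≤a] = -7·2²·(3·(8/3)-2)/(6·50000) = -7/12500 m
Load 3 — uniform load w=16 kN/m over full span:
  y_3 = -wx²(x²-4Lx+6L²)/(24EI) = -16·2²·(2²-4·4·2+6·4²)/(24·50000) = -34/9375 m
Superposition: y = Σ y_i = -7/1500 m ≈ -0.004667 m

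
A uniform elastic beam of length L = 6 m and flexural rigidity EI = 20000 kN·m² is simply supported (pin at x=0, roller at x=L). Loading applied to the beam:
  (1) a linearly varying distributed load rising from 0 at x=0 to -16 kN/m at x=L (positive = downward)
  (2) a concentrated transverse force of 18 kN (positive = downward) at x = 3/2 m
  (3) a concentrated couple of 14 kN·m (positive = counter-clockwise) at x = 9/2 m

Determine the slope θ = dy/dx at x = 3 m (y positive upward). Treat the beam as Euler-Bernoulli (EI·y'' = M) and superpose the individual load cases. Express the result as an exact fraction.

Load 1 — triangular load w₀=-16 kN/m (0→w₀ over full span):
  θ_1 = -w₀(7L⁴-30L²x²+15x⁴)/(360LEI) = -(-16)·(7·6⁴-30·6²·3²+15·3⁴)/(360·6·20000) = 21/100000 rad
Load 2 — point force P=18 kN at a=3/2 m (b=L-a=9/2):
  θ_2 = -Pa(2L²-6Lx+3x²+a²)/(6LEI)  [x>a] = -18·(3/2)·(2·6²-6·6·3+3·3²+(3/2)²)/(6·6·20000) = 81/320000 rad
Load 3 — applied couple M₀=14 kN·m at a=9/2 m (b=L-a=3/2):
  θ_3 = (M₀x²/(2L)+C₁)/EI  [x≤a] with C₁=M₀(3b²-L²)/(6L)=-91/8 = (14·3²/(2·6)+(-91/8))/20000 = -7/160000 rad
Superposition: θ = Σ θ_i = 671/1600000 rad ≈ 0.000419 rad

θ(3) = 671/1600000 rad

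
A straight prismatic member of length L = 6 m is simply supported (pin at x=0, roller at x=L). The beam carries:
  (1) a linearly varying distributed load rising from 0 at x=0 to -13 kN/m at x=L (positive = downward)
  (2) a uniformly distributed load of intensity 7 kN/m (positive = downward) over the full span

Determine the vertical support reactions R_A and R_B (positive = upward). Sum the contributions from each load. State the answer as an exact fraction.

R_A = 8 kN, R_B = -5 kN

Load 1 — triangular load w₀=-13 kN/m (0→w₀ over full span):
  R_A = w₀L/6 = (-13)·6/6 = -13 kN
  R_B = w₀L/3 = (-13)·6/3 = -26 kN
Load 2 — uniform load w=7 kN/m over full span:
  R_A = wL/2 = 7·6/2 = 21 kN
  R_B = wL/2 = 7·6/2 = 21 kN
Superposition: R_A = 8 kN, R_B = -5 kN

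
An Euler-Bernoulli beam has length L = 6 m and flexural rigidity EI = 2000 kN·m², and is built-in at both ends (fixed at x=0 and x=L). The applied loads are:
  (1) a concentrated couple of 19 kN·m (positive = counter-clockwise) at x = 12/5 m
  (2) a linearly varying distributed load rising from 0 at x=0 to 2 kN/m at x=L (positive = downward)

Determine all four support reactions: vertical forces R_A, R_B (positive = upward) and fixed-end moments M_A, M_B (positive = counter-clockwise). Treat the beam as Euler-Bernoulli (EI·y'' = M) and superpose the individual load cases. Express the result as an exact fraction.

R_A = 159/25 kN, M_A = 117/25 kN·m, R_B = -9/25 kN, M_B = 62/25 kN·m

Load 1 — applied couple M₀=19 kN·m at a=12/5 m (b=L-a=18/5):
  R_A = 6M₀ab/L³ = 6·19·(12/5)·(18/5)/6³ = 114/25 kN
  M_A = M₀b(2a-b)/L² = 19·(18/5)·(2·(12/5)-(18/5))/6² = 57/25 kN·m
  R_B = -6M₀ab/L³ = -6·19·(12/5)·(18/5)/6³ = -114/25 kN
  M_B = M₀a(2b-a)/L² = 19·(12/5)·(2·(18/5)-(12/5))/6² = 152/25 kN·m
Load 2 — triangular load w₀=2 kN/m (0→w₀ over full span):
  R_A = 3w₀L/20 = 3·2·6/20 = 9/5 kN
  M_A = w₀L²/30 = 2·6²/30 = 12/5 kN·m
  R_B = 7w₀L/20 = 7·2·6/20 = 21/5 kN
  M_B = -w₀L²/20 = -2·6²/20 = -18/5 kN·m
Superposition: R_A = 159/25 kN, M_A = 117/25 kN·m, R_B = -9/25 kN, M_B = 62/25 kN·m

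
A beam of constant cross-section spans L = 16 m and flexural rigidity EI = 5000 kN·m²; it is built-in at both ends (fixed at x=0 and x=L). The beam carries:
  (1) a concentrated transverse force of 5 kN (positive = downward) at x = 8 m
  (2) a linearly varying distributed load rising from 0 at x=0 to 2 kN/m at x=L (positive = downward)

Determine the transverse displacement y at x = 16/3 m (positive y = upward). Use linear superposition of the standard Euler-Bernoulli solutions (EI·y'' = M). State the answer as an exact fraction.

Load 1 — point force P=5 kN at a=8 m (b=L-a=8):
  y_1 = -Pb²x²(3aL-(3a+b)x)/(6L³EI)  [x≤a] = -5·8²·(16/3)²·(3·8·16-(3·8+8)·(16/3))/(6·16³·5000) = -32/2025 m
Load 2 — triangular load w₀=2 kN/m (0→w₀ over full span):
  y_2 = -w₀x²(L-x)²(x+2L)/(120LEI) = -2·(16/3)²·(16-(16/3))²·((16/3)+2·16)/(120·16·5000) = -57344/2278125 m
Superposition: y = Σ y_i = -93344/2278125 m ≈ -0.040974 m

y(16/3) = -93344/2278125 m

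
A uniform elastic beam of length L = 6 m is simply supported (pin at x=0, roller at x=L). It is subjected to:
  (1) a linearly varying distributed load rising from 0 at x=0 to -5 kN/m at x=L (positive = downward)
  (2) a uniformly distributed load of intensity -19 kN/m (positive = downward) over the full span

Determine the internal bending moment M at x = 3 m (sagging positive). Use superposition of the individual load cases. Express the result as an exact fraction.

M(3) = -387/4 kN·m

Load 1 — triangular load w₀=-5 kN/m (0→w₀ over full span):
  M_1 = w₀Lx/6 - w₀x³/(6L) = (-5)·6·3/6 - (-5)·3³/(6·6) = -45/4 kN·m
Load 2 — uniform load w=-19 kN/m over full span:
  M_2 = wx(L-x)/2 = (-19)·3·(6-3)/2 = -171/2 kN·m
Superposition: M = Σ M_i = -387/4 kN·m ≈ -96.750000 kN·m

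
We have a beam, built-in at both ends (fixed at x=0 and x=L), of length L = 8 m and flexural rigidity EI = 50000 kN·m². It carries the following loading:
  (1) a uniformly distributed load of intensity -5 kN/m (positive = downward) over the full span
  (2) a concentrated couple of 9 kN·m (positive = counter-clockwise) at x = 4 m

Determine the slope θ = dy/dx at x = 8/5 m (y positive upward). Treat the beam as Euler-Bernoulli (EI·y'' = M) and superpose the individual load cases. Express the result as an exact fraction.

Load 1 — uniform load w=-5 kN/m over full span:
  θ_1 = -wx(L-x)(L-2x)/(12EI) = -(-5)·(8/5)·(8-(8/5))·(8-2·(8/5))/(12·50000) = 32/78125 rad
Load 2 — applied couple M₀=9 kN·m at a=4 m (b=L-a=4):
  θ_2 = (R_Ax²/2 - M_Ax)/EI  [x≤a] with R_A=27/16, M_A=9/4 = ((27/16)·(8/5)²/2 - (9/4)·(8/5))/50000 = -9/312500 rad
Superposition: θ = Σ θ_i = 119/312500 rad ≈ 0.000381 rad

θ(8/5) = 119/312500 rad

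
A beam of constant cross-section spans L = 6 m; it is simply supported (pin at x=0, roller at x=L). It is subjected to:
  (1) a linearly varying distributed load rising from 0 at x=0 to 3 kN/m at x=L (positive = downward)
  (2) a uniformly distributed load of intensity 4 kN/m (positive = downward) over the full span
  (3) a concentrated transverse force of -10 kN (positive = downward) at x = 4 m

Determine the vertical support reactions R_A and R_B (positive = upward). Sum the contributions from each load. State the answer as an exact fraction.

R_A = 35/3 kN, R_B = 34/3 kN

Load 1 — triangular load w₀=3 kN/m (0→w₀ over full span):
  R_A = w₀L/6 = 3·6/6 = 3 kN
  R_B = w₀L/3 = 3·6/3 = 6 kN
Load 2 — uniform load w=4 kN/m over full span:
  R_A = wL/2 = 4·6/2 = 12 kN
  R_B = wL/2 = 4·6/2 = 12 kN
Load 3 — point force P=-10 kN at a=4 m (b=L-a=2):
  R_A = Pb/L = (-10)·2/6 = -10/3 kN
  R_B = Pa/L = (-10)·4/6 = -20/3 kN
Superposition: R_A = 35/3 kN, R_B = 34/3 kN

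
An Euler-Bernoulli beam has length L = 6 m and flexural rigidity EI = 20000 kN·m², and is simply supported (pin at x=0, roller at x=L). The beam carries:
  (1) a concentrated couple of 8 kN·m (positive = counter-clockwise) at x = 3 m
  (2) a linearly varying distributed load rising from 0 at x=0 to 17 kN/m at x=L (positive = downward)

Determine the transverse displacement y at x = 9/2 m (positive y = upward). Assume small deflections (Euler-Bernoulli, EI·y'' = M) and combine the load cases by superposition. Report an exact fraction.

y(9/2) = -53469/10240000 m

Load 1 — applied couple M₀=8 kN·m at a=3 m (b=L-a=3):
  y_1 = (M₀x³/(6L)-M₀(x-a)²/2+C₁x)/EI  [x>a] with C₁=M₀(3b²-L²)/(6L)=-2 = (8·(9/2)³/(6·6)-8·((9/2)-3)²/2+(-2)·(9/2))/20000 = 9/80000 m
Load 2 — triangular load w₀=17 kN/m (0→w₀ over full span):
  y_2 = -w₀x(7L⁴-10L²x²+3x⁴)/(360LEI) = -17·(9/2)·(7·6⁴-10·6²·(9/2)²+3·(9/2)⁴)/(360·6·20000) = -54621/10240000 m
Superposition: y = Σ y_i = -53469/10240000 m ≈ -0.005222 m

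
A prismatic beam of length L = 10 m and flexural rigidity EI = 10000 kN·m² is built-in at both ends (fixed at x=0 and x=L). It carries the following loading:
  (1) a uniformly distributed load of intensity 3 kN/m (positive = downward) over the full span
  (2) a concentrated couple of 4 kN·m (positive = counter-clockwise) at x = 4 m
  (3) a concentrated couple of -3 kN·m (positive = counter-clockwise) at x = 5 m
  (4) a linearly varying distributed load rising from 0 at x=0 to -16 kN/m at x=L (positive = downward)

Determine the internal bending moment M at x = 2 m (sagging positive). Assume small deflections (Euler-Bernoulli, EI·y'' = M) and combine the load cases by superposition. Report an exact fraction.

Load 1 — uniform load w=3 kN/m over full span:
  M_1 = wLx/2 - wL²/12 - wx²/2 = 3·10·2/2 - 3·10²/12 - 3·2²/2 = -1 kN·m
Load 2 — applied couple M₀=4 kN·m at a=4 m (b=L-a=6):
  M_2 = R_Ax - M_A  [x≤a] with R_A=72/125, M_A=12/25 = (72/125)·2 - (12/25) = 84/125 kN·m
Load 3 — applied couple M₀=-3 kN·m at a=5 m (b=L-a=5):
  M_3 = R_Ax - M_A  [x≤a] with R_A=-9/20, M_A=-3/4 = (-9/20)·2 - (-3/4) = -3/20 kN·m
Load 4 — triangular load w₀=-16 kN/m (0→w₀ over full span):
  M_4 = 3w₀Lx/20 - w₀L²/30 - w₀x³/(6L) = 3·(-16)·10·2/20 - (-16)·10²/30 - (-16)·2³/(6·10) = 112/15 kN·m
Superposition: M = Σ M_i = 10483/1500 kN·m ≈ 6.988667 kN·m

M(2) = 10483/1500 kN·m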